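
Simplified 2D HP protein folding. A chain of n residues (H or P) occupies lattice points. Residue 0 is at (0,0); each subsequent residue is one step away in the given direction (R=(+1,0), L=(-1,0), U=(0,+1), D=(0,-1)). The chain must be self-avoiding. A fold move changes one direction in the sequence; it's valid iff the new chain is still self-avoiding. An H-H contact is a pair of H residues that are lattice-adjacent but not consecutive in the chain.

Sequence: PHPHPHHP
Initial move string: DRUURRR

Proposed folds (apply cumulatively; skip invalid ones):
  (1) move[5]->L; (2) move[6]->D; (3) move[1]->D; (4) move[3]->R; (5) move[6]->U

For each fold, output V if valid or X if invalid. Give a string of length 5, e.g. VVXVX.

Initial: DRUURRR -> [(0, 0), (0, -1), (1, -1), (1, 0), (1, 1), (2, 1), (3, 1), (4, 1)]
Fold 1: move[5]->L => DRUURLR INVALID (collision), skipped
Fold 2: move[6]->D => DRUURRD VALID
Fold 3: move[1]->D => DDUURRD INVALID (collision), skipped
Fold 4: move[3]->R => DRURRRD VALID
Fold 5: move[6]->U => DRURRRU VALID

Answer: XVXVV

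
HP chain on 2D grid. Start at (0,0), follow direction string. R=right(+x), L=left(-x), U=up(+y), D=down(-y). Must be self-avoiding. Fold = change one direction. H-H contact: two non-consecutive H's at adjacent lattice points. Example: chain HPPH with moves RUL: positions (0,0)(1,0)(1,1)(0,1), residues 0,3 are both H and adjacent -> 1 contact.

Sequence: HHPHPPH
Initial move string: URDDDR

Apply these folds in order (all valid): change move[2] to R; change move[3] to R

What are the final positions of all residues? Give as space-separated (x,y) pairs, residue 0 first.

Initial moves: URDDDR
Fold: move[2]->R => URRDDR (positions: [(0, 0), (0, 1), (1, 1), (2, 1), (2, 0), (2, -1), (3, -1)])
Fold: move[3]->R => URRRDR (positions: [(0, 0), (0, 1), (1, 1), (2, 1), (3, 1), (3, 0), (4, 0)])

Answer: (0,0) (0,1) (1,1) (2,1) (3,1) (3,0) (4,0)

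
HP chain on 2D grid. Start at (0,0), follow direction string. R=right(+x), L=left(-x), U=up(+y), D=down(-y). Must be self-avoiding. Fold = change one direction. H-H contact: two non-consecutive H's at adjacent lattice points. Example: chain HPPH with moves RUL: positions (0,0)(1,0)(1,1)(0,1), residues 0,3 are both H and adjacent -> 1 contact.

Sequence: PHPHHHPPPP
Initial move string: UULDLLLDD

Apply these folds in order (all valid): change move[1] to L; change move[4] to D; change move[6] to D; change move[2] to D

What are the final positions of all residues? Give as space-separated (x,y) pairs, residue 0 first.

Initial moves: UULDLLLDD
Fold: move[1]->L => ULLDLLLDD (positions: [(0, 0), (0, 1), (-1, 1), (-2, 1), (-2, 0), (-3, 0), (-4, 0), (-5, 0), (-5, -1), (-5, -2)])
Fold: move[4]->D => ULLDDLLDD (positions: [(0, 0), (0, 1), (-1, 1), (-2, 1), (-2, 0), (-2, -1), (-3, -1), (-4, -1), (-4, -2), (-4, -3)])
Fold: move[6]->D => ULLDDLDDD (positions: [(0, 0), (0, 1), (-1, 1), (-2, 1), (-2, 0), (-2, -1), (-3, -1), (-3, -2), (-3, -3), (-3, -4)])
Fold: move[2]->D => ULDDDLDDD (positions: [(0, 0), (0, 1), (-1, 1), (-1, 0), (-1, -1), (-1, -2), (-2, -2), (-2, -3), (-2, -4), (-2, -5)])

Answer: (0,0) (0,1) (-1,1) (-1,0) (-1,-1) (-1,-2) (-2,-2) (-2,-3) (-2,-4) (-2,-5)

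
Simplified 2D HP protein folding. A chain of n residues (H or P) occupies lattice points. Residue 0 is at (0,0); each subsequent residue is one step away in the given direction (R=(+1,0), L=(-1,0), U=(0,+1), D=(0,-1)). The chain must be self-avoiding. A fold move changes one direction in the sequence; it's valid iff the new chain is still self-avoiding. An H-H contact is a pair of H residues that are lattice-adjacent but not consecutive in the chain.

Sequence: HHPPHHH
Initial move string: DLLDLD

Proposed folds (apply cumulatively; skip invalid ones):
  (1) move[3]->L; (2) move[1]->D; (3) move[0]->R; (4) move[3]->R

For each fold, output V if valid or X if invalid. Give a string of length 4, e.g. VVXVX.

Answer: VVVX

Derivation:
Initial: DLLDLD -> [(0, 0), (0, -1), (-1, -1), (-2, -1), (-2, -2), (-3, -2), (-3, -3)]
Fold 1: move[3]->L => DLLLLD VALID
Fold 2: move[1]->D => DDLLLD VALID
Fold 3: move[0]->R => RDLLLD VALID
Fold 4: move[3]->R => RDLRLD INVALID (collision), skipped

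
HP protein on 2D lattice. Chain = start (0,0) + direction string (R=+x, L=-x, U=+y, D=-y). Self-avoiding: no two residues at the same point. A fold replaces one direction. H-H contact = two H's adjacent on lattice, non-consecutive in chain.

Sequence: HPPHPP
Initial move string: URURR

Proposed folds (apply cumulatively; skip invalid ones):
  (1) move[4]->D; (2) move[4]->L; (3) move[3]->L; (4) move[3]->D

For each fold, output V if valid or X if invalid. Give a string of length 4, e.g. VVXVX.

Answer: VXXX

Derivation:
Initial: URURR -> [(0, 0), (0, 1), (1, 1), (1, 2), (2, 2), (3, 2)]
Fold 1: move[4]->D => URURD VALID
Fold 2: move[4]->L => URURL INVALID (collision), skipped
Fold 3: move[3]->L => URULD INVALID (collision), skipped
Fold 4: move[3]->D => URUDD INVALID (collision), skipped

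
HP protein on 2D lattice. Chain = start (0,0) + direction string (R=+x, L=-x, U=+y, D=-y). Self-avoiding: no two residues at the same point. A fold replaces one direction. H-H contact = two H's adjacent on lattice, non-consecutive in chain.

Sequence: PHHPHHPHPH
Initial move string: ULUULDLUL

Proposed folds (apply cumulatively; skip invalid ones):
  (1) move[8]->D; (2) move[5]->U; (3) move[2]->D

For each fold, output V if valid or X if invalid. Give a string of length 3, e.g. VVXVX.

Initial: ULUULDLUL -> [(0, 0), (0, 1), (-1, 1), (-1, 2), (-1, 3), (-2, 3), (-2, 2), (-3, 2), (-3, 3), (-4, 3)]
Fold 1: move[8]->D => ULUULDLUD INVALID (collision), skipped
Fold 2: move[5]->U => ULUULULUL VALID
Fold 3: move[2]->D => ULDULULUL INVALID (collision), skipped

Answer: XVX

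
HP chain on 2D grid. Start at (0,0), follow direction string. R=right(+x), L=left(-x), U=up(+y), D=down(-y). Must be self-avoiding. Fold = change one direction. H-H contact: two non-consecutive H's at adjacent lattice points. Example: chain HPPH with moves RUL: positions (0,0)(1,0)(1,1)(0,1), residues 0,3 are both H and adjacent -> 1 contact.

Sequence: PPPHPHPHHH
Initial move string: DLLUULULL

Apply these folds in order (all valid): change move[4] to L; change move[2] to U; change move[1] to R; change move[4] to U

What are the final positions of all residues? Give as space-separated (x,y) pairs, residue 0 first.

Initial moves: DLLUULULL
Fold: move[4]->L => DLLULLULL (positions: [(0, 0), (0, -1), (-1, -1), (-2, -1), (-2, 0), (-3, 0), (-4, 0), (-4, 1), (-5, 1), (-6, 1)])
Fold: move[2]->U => DLUULLULL (positions: [(0, 0), (0, -1), (-1, -1), (-1, 0), (-1, 1), (-2, 1), (-3, 1), (-3, 2), (-4, 2), (-5, 2)])
Fold: move[1]->R => DRUULLULL (positions: [(0, 0), (0, -1), (1, -1), (1, 0), (1, 1), (0, 1), (-1, 1), (-1, 2), (-2, 2), (-3, 2)])
Fold: move[4]->U => DRUUULULL (positions: [(0, 0), (0, -1), (1, -1), (1, 0), (1, 1), (1, 2), (0, 2), (0, 3), (-1, 3), (-2, 3)])

Answer: (0,0) (0,-1) (1,-1) (1,0) (1,1) (1,2) (0,2) (0,3) (-1,3) (-2,3)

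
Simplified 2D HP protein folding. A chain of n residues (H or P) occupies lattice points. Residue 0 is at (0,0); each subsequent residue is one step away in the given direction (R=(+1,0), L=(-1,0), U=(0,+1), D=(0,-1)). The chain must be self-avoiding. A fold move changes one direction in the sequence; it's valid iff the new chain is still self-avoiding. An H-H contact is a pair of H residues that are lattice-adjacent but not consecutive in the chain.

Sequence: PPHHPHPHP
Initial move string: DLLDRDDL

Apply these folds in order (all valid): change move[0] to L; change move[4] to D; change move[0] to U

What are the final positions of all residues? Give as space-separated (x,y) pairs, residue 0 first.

Initial moves: DLLDRDDL
Fold: move[0]->L => LLLDRDDL (positions: [(0, 0), (-1, 0), (-2, 0), (-3, 0), (-3, -1), (-2, -1), (-2, -2), (-2, -3), (-3, -3)])
Fold: move[4]->D => LLLDDDDL (positions: [(0, 0), (-1, 0), (-2, 0), (-3, 0), (-3, -1), (-3, -2), (-3, -3), (-3, -4), (-4, -4)])
Fold: move[0]->U => ULLDDDDL (positions: [(0, 0), (0, 1), (-1, 1), (-2, 1), (-2, 0), (-2, -1), (-2, -2), (-2, -3), (-3, -3)])

Answer: (0,0) (0,1) (-1,1) (-2,1) (-2,0) (-2,-1) (-2,-2) (-2,-3) (-3,-3)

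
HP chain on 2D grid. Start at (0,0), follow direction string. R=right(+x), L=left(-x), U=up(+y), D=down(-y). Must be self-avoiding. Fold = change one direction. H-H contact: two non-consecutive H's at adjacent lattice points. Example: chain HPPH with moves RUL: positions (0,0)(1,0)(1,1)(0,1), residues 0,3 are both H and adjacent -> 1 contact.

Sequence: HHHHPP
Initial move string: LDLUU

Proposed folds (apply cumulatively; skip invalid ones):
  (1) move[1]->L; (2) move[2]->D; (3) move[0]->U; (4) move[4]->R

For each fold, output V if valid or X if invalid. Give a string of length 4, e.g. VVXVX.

Initial: LDLUU -> [(0, 0), (-1, 0), (-1, -1), (-2, -1), (-2, 0), (-2, 1)]
Fold 1: move[1]->L => LLLUU VALID
Fold 2: move[2]->D => LLDUU INVALID (collision), skipped
Fold 3: move[0]->U => ULLUU VALID
Fold 4: move[4]->R => ULLUR VALID

Answer: VXVV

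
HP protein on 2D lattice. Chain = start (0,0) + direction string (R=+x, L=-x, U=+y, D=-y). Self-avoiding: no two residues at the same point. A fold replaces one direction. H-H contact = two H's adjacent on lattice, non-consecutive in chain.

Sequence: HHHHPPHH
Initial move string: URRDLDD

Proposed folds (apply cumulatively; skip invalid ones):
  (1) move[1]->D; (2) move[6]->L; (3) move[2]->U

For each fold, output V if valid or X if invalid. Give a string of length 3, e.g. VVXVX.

Initial: URRDLDD -> [(0, 0), (0, 1), (1, 1), (2, 1), (2, 0), (1, 0), (1, -1), (1, -2)]
Fold 1: move[1]->D => UDRDLDD INVALID (collision), skipped
Fold 2: move[6]->L => URRDLDL VALID
Fold 3: move[2]->U => URUDLDL INVALID (collision), skipped

Answer: XVX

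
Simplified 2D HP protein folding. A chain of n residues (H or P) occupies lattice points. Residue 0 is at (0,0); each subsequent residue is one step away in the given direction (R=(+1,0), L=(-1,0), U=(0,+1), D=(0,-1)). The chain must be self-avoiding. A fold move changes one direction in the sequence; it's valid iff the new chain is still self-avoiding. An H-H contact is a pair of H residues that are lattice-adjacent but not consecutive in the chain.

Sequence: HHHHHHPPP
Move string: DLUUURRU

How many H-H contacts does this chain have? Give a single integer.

Answer: 1

Derivation:
Positions: [(0, 0), (0, -1), (-1, -1), (-1, 0), (-1, 1), (-1, 2), (0, 2), (1, 2), (1, 3)]
H-H contact: residue 0 @(0,0) - residue 3 @(-1, 0)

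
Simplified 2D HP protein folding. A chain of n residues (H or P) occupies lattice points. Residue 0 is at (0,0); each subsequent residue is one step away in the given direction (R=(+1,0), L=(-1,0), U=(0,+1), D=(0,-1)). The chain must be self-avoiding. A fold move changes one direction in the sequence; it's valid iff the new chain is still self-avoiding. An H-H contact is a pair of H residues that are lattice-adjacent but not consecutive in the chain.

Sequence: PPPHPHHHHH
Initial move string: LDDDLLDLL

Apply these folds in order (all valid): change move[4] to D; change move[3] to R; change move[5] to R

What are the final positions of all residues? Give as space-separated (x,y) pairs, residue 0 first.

Answer: (0,0) (-1,0) (-1,-1) (-1,-2) (0,-2) (0,-3) (1,-3) (1,-4) (0,-4) (-1,-4)

Derivation:
Initial moves: LDDDLLDLL
Fold: move[4]->D => LDDDDLDLL (positions: [(0, 0), (-1, 0), (-1, -1), (-1, -2), (-1, -3), (-1, -4), (-2, -4), (-2, -5), (-3, -5), (-4, -5)])
Fold: move[3]->R => LDDRDLDLL (positions: [(0, 0), (-1, 0), (-1, -1), (-1, -2), (0, -2), (0, -3), (-1, -3), (-1, -4), (-2, -4), (-3, -4)])
Fold: move[5]->R => LDDRDRDLL (positions: [(0, 0), (-1, 0), (-1, -1), (-1, -2), (0, -2), (0, -3), (1, -3), (1, -4), (0, -4), (-1, -4)])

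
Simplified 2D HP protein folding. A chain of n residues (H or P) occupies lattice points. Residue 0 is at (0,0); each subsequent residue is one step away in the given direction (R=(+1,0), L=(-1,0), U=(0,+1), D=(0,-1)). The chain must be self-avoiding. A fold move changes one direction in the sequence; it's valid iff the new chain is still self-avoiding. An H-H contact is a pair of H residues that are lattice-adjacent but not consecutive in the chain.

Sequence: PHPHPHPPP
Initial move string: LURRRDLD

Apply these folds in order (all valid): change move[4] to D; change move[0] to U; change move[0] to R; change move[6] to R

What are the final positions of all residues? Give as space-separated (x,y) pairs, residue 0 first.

Initial moves: LURRRDLD
Fold: move[4]->D => LURRDDLD (positions: [(0, 0), (-1, 0), (-1, 1), (0, 1), (1, 1), (1, 0), (1, -1), (0, -1), (0, -2)])
Fold: move[0]->U => UURRDDLD (positions: [(0, 0), (0, 1), (0, 2), (1, 2), (2, 2), (2, 1), (2, 0), (1, 0), (1, -1)])
Fold: move[0]->R => RURRDDLD (positions: [(0, 0), (1, 0), (1, 1), (2, 1), (3, 1), (3, 0), (3, -1), (2, -1), (2, -2)])
Fold: move[6]->R => RURRDDRD (positions: [(0, 0), (1, 0), (1, 1), (2, 1), (3, 1), (3, 0), (3, -1), (4, -1), (4, -2)])

Answer: (0,0) (1,0) (1,1) (2,1) (3,1) (3,0) (3,-1) (4,-1) (4,-2)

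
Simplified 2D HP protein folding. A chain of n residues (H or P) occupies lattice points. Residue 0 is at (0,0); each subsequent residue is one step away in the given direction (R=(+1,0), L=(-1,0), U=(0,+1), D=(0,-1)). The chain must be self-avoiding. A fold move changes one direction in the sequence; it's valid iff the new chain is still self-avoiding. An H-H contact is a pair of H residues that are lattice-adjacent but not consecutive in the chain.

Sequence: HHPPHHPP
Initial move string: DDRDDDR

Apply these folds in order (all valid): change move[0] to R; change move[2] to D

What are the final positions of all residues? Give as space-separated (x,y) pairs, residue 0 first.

Initial moves: DDRDDDR
Fold: move[0]->R => RDRDDDR (positions: [(0, 0), (1, 0), (1, -1), (2, -1), (2, -2), (2, -3), (2, -4), (3, -4)])
Fold: move[2]->D => RDDDDDR (positions: [(0, 0), (1, 0), (1, -1), (1, -2), (1, -3), (1, -4), (1, -5), (2, -5)])

Answer: (0,0) (1,0) (1,-1) (1,-2) (1,-3) (1,-4) (1,-5) (2,-5)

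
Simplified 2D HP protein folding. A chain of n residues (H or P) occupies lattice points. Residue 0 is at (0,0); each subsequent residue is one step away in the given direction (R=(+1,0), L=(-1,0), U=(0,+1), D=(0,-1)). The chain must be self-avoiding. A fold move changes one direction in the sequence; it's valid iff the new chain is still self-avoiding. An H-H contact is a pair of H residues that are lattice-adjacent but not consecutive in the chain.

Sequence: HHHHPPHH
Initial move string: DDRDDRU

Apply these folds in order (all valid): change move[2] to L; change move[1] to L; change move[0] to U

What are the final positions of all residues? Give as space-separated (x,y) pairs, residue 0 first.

Initial moves: DDRDDRU
Fold: move[2]->L => DDLDDRU (positions: [(0, 0), (0, -1), (0, -2), (-1, -2), (-1, -3), (-1, -4), (0, -4), (0, -3)])
Fold: move[1]->L => DLLDDRU (positions: [(0, 0), (0, -1), (-1, -1), (-2, -1), (-2, -2), (-2, -3), (-1, -3), (-1, -2)])
Fold: move[0]->U => ULLDDRU (positions: [(0, 0), (0, 1), (-1, 1), (-2, 1), (-2, 0), (-2, -1), (-1, -1), (-1, 0)])

Answer: (0,0) (0,1) (-1,1) (-2,1) (-2,0) (-2,-1) (-1,-1) (-1,0)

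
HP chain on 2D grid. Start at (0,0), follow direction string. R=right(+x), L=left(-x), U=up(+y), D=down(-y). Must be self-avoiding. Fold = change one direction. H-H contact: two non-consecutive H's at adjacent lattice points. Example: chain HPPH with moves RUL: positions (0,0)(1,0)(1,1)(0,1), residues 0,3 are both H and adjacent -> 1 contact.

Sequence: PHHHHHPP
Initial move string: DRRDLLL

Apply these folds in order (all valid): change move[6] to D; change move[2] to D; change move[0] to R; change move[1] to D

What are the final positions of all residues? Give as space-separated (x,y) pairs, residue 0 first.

Answer: (0,0) (1,0) (1,-1) (1,-2) (1,-3) (0,-3) (-1,-3) (-1,-4)

Derivation:
Initial moves: DRRDLLL
Fold: move[6]->D => DRRDLLD (positions: [(0, 0), (0, -1), (1, -1), (2, -1), (2, -2), (1, -2), (0, -2), (0, -3)])
Fold: move[2]->D => DRDDLLD (positions: [(0, 0), (0, -1), (1, -1), (1, -2), (1, -3), (0, -3), (-1, -3), (-1, -4)])
Fold: move[0]->R => RRDDLLD (positions: [(0, 0), (1, 0), (2, 0), (2, -1), (2, -2), (1, -2), (0, -2), (0, -3)])
Fold: move[1]->D => RDDDLLD (positions: [(0, 0), (1, 0), (1, -1), (1, -2), (1, -3), (0, -3), (-1, -3), (-1, -4)])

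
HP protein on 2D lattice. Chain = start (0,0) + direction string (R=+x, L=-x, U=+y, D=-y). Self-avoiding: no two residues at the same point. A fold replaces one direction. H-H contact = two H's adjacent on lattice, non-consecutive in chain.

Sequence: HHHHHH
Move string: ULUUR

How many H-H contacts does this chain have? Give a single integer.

Answer: 0

Derivation:
Positions: [(0, 0), (0, 1), (-1, 1), (-1, 2), (-1, 3), (0, 3)]
No H-H contacts found.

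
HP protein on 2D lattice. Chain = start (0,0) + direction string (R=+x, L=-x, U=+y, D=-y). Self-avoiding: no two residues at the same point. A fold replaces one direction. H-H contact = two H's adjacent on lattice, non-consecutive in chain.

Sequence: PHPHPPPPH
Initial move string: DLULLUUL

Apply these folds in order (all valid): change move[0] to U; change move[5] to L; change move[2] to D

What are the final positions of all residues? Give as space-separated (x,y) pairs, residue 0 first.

Initial moves: DLULLUUL
Fold: move[0]->U => ULULLUUL (positions: [(0, 0), (0, 1), (-1, 1), (-1, 2), (-2, 2), (-3, 2), (-3, 3), (-3, 4), (-4, 4)])
Fold: move[5]->L => ULULLLUL (positions: [(0, 0), (0, 1), (-1, 1), (-1, 2), (-2, 2), (-3, 2), (-4, 2), (-4, 3), (-5, 3)])
Fold: move[2]->D => ULDLLLUL (positions: [(0, 0), (0, 1), (-1, 1), (-1, 0), (-2, 0), (-3, 0), (-4, 0), (-4, 1), (-5, 1)])

Answer: (0,0) (0,1) (-1,1) (-1,0) (-2,0) (-3,0) (-4,0) (-4,1) (-5,1)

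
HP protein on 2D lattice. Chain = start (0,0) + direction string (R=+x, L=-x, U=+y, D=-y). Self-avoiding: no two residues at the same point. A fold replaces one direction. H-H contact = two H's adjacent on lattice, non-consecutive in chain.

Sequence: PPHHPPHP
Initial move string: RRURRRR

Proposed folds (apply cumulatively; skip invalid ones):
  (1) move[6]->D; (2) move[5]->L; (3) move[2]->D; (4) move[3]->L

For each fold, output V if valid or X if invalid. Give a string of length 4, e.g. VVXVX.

Initial: RRURRRR -> [(0, 0), (1, 0), (2, 0), (2, 1), (3, 1), (4, 1), (5, 1), (6, 1)]
Fold 1: move[6]->D => RRURRRD VALID
Fold 2: move[5]->L => RRURRLD INVALID (collision), skipped
Fold 3: move[2]->D => RRDRRRD VALID
Fold 4: move[3]->L => RRDLRRD INVALID (collision), skipped

Answer: VXVX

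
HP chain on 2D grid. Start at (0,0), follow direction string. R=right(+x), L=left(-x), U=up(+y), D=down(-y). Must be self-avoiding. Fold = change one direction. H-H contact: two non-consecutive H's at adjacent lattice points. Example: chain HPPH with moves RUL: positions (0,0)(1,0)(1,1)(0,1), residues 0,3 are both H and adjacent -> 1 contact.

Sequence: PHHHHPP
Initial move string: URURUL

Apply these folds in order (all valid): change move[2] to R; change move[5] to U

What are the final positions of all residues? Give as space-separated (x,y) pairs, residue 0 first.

Initial moves: URURUL
Fold: move[2]->R => URRRUL (positions: [(0, 0), (0, 1), (1, 1), (2, 1), (3, 1), (3, 2), (2, 2)])
Fold: move[5]->U => URRRUU (positions: [(0, 0), (0, 1), (1, 1), (2, 1), (3, 1), (3, 2), (3, 3)])

Answer: (0,0) (0,1) (1,1) (2,1) (3,1) (3,2) (3,3)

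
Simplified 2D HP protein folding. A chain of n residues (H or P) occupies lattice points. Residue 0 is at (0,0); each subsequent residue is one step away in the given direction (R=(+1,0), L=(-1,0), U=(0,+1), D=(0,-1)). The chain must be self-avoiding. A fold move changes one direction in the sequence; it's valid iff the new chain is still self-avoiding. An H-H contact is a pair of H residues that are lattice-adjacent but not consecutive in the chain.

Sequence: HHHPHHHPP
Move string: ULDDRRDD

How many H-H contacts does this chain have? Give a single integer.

Answer: 1

Derivation:
Positions: [(0, 0), (0, 1), (-1, 1), (-1, 0), (-1, -1), (0, -1), (1, -1), (1, -2), (1, -3)]
H-H contact: residue 0 @(0,0) - residue 5 @(0, -1)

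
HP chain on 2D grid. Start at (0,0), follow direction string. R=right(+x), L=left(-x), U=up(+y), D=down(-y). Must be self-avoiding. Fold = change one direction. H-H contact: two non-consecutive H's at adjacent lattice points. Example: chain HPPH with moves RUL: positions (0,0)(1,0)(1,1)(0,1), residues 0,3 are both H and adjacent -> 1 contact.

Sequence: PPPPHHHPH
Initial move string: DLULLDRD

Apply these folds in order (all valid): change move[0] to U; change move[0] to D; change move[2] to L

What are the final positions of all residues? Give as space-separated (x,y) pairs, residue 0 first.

Answer: (0,0) (0,-1) (-1,-1) (-2,-1) (-3,-1) (-4,-1) (-4,-2) (-3,-2) (-3,-3)

Derivation:
Initial moves: DLULLDRD
Fold: move[0]->U => ULULLDRD (positions: [(0, 0), (0, 1), (-1, 1), (-1, 2), (-2, 2), (-3, 2), (-3, 1), (-2, 1), (-2, 0)])
Fold: move[0]->D => DLULLDRD (positions: [(0, 0), (0, -1), (-1, -1), (-1, 0), (-2, 0), (-3, 0), (-3, -1), (-2, -1), (-2, -2)])
Fold: move[2]->L => DLLLLDRD (positions: [(0, 0), (0, -1), (-1, -1), (-2, -1), (-3, -1), (-4, -1), (-4, -2), (-3, -2), (-3, -3)])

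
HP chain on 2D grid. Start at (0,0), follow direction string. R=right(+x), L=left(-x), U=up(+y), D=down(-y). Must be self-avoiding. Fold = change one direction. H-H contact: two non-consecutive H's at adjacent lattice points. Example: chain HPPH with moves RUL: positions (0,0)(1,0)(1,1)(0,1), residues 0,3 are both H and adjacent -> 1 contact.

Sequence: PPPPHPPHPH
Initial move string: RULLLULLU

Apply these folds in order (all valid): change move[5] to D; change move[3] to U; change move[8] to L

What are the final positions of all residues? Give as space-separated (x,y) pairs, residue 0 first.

Answer: (0,0) (1,0) (1,1) (0,1) (0,2) (-1,2) (-1,1) (-2,1) (-3,1) (-4,1)

Derivation:
Initial moves: RULLLULLU
Fold: move[5]->D => RULLLDLLU (positions: [(0, 0), (1, 0), (1, 1), (0, 1), (-1, 1), (-2, 1), (-2, 0), (-3, 0), (-4, 0), (-4, 1)])
Fold: move[3]->U => RULULDLLU (positions: [(0, 0), (1, 0), (1, 1), (0, 1), (0, 2), (-1, 2), (-1, 1), (-2, 1), (-3, 1), (-3, 2)])
Fold: move[8]->L => RULULDLLL (positions: [(0, 0), (1, 0), (1, 1), (0, 1), (0, 2), (-1, 2), (-1, 1), (-2, 1), (-3, 1), (-4, 1)])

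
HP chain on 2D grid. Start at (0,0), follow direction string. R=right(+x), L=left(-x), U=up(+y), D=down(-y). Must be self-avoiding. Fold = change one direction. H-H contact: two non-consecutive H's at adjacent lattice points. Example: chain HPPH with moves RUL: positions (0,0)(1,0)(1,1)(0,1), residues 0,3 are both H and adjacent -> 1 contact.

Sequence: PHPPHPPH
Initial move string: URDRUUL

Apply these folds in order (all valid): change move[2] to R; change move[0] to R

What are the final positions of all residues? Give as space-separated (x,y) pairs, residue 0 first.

Answer: (0,0) (1,0) (2,0) (3,0) (4,0) (4,1) (4,2) (3,2)

Derivation:
Initial moves: URDRUUL
Fold: move[2]->R => URRRUUL (positions: [(0, 0), (0, 1), (1, 1), (2, 1), (3, 1), (3, 2), (3, 3), (2, 3)])
Fold: move[0]->R => RRRRUUL (positions: [(0, 0), (1, 0), (2, 0), (3, 0), (4, 0), (4, 1), (4, 2), (3, 2)])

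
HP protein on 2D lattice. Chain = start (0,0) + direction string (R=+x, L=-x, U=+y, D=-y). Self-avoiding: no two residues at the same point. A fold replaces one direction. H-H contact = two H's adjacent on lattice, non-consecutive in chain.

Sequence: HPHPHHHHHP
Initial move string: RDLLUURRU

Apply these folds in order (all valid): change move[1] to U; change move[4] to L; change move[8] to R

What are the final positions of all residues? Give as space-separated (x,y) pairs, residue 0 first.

Answer: (0,0) (1,0) (1,1) (0,1) (-1,1) (-2,1) (-2,2) (-1,2) (0,2) (1,2)

Derivation:
Initial moves: RDLLUURRU
Fold: move[1]->U => RULLUURRU (positions: [(0, 0), (1, 0), (1, 1), (0, 1), (-1, 1), (-1, 2), (-1, 3), (0, 3), (1, 3), (1, 4)])
Fold: move[4]->L => RULLLURRU (positions: [(0, 0), (1, 0), (1, 1), (0, 1), (-1, 1), (-2, 1), (-2, 2), (-1, 2), (0, 2), (0, 3)])
Fold: move[8]->R => RULLLURRR (positions: [(0, 0), (1, 0), (1, 1), (0, 1), (-1, 1), (-2, 1), (-2, 2), (-1, 2), (0, 2), (1, 2)])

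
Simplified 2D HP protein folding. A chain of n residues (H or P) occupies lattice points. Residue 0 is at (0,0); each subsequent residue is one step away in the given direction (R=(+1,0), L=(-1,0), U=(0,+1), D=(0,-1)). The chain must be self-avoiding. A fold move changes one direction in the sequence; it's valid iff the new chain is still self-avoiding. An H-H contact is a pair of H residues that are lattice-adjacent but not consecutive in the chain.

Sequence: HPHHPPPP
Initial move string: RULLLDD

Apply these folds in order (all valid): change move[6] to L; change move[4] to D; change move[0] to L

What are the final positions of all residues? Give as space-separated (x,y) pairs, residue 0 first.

Answer: (0,0) (-1,0) (-1,1) (-2,1) (-3,1) (-3,0) (-3,-1) (-4,-1)

Derivation:
Initial moves: RULLLDD
Fold: move[6]->L => RULLLDL (positions: [(0, 0), (1, 0), (1, 1), (0, 1), (-1, 1), (-2, 1), (-2, 0), (-3, 0)])
Fold: move[4]->D => RULLDDL (positions: [(0, 0), (1, 0), (1, 1), (0, 1), (-1, 1), (-1, 0), (-1, -1), (-2, -1)])
Fold: move[0]->L => LULLDDL (positions: [(0, 0), (-1, 0), (-1, 1), (-2, 1), (-3, 1), (-3, 0), (-3, -1), (-4, -1)])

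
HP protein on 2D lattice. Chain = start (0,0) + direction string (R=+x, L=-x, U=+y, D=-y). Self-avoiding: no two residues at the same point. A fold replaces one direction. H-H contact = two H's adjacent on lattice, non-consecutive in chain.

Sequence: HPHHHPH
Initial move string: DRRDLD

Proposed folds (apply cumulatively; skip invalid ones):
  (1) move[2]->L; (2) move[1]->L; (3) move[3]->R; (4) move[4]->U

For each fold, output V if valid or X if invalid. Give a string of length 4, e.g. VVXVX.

Answer: XXXX

Derivation:
Initial: DRRDLD -> [(0, 0), (0, -1), (1, -1), (2, -1), (2, -2), (1, -2), (1, -3)]
Fold 1: move[2]->L => DRLDLD INVALID (collision), skipped
Fold 2: move[1]->L => DLRDLD INVALID (collision), skipped
Fold 3: move[3]->R => DRRRLD INVALID (collision), skipped
Fold 4: move[4]->U => DRRDUD INVALID (collision), skipped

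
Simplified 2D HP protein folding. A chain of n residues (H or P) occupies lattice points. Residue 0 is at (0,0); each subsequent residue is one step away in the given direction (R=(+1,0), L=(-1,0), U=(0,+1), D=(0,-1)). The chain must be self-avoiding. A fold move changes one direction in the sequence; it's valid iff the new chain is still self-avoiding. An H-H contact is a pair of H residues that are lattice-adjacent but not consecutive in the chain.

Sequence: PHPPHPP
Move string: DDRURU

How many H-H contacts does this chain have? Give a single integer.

Positions: [(0, 0), (0, -1), (0, -2), (1, -2), (1, -1), (2, -1), (2, 0)]
H-H contact: residue 1 @(0,-1) - residue 4 @(1, -1)

Answer: 1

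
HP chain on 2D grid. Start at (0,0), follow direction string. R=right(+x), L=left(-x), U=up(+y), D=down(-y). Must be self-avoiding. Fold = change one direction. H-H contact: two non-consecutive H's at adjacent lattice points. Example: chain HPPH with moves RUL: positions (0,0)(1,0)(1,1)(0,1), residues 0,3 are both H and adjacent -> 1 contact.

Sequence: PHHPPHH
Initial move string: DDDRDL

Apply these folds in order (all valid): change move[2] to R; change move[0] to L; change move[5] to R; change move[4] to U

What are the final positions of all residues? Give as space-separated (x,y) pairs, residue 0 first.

Initial moves: DDDRDL
Fold: move[2]->R => DDRRDL (positions: [(0, 0), (0, -1), (0, -2), (1, -2), (2, -2), (2, -3), (1, -3)])
Fold: move[0]->L => LDRRDL (positions: [(0, 0), (-1, 0), (-1, -1), (0, -1), (1, -1), (1, -2), (0, -2)])
Fold: move[5]->R => LDRRDR (positions: [(0, 0), (-1, 0), (-1, -1), (0, -1), (1, -1), (1, -2), (2, -2)])
Fold: move[4]->U => LDRRUR (positions: [(0, 0), (-1, 0), (-1, -1), (0, -1), (1, -1), (1, 0), (2, 0)])

Answer: (0,0) (-1,0) (-1,-1) (0,-1) (1,-1) (1,0) (2,0)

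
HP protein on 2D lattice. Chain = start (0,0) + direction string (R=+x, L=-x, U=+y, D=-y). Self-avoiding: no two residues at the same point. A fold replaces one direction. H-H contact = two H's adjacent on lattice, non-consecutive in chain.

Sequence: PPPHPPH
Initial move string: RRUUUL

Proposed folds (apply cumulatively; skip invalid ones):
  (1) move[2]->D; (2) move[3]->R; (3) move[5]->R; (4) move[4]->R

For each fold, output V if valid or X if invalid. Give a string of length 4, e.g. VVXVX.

Initial: RRUUUL -> [(0, 0), (1, 0), (2, 0), (2, 1), (2, 2), (2, 3), (1, 3)]
Fold 1: move[2]->D => RRDUUL INVALID (collision), skipped
Fold 2: move[3]->R => RRURUL VALID
Fold 3: move[5]->R => RRURUR VALID
Fold 4: move[4]->R => RRURRR VALID

Answer: XVVV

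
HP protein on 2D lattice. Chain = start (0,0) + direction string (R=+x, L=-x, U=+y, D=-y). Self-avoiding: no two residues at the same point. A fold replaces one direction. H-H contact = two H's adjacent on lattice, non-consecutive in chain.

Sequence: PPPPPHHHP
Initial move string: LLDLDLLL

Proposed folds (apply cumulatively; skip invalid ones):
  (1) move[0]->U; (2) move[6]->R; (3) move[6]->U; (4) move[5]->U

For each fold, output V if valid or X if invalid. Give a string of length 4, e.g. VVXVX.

Initial: LLDLDLLL -> [(0, 0), (-1, 0), (-2, 0), (-2, -1), (-3, -1), (-3, -2), (-4, -2), (-5, -2), (-6, -2)]
Fold 1: move[0]->U => ULDLDLLL VALID
Fold 2: move[6]->R => ULDLDLRL INVALID (collision), skipped
Fold 3: move[6]->U => ULDLDLUL VALID
Fold 4: move[5]->U => ULDLDUUL INVALID (collision), skipped

Answer: VXVX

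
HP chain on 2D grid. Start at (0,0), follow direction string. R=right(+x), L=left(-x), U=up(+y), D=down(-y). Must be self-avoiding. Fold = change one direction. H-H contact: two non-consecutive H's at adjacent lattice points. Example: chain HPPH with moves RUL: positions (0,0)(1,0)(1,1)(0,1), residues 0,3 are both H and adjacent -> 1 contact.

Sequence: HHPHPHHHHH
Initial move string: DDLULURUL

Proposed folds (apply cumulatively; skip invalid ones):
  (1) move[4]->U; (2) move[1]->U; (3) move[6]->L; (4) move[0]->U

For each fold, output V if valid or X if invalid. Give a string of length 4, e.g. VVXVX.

Initial: DDLULURUL -> [(0, 0), (0, -1), (0, -2), (-1, -2), (-1, -1), (-2, -1), (-2, 0), (-1, 0), (-1, 1), (-2, 1)]
Fold 1: move[4]->U => DDLUUURUL VALID
Fold 2: move[1]->U => DULUUURUL INVALID (collision), skipped
Fold 3: move[6]->L => DDLUUULUL VALID
Fold 4: move[0]->U => UDLUUULUL INVALID (collision), skipped

Answer: VXVX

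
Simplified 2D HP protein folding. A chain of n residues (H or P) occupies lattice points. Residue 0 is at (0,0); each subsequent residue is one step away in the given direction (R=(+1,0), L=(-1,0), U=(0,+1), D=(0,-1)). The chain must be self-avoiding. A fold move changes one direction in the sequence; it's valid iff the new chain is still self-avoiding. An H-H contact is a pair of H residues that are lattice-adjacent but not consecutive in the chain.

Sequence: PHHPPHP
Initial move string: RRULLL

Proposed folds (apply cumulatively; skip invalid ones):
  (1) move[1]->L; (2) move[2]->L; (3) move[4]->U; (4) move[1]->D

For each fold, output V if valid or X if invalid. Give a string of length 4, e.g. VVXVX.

Initial: RRULLL -> [(0, 0), (1, 0), (2, 0), (2, 1), (1, 1), (0, 1), (-1, 1)]
Fold 1: move[1]->L => RLULLL INVALID (collision), skipped
Fold 2: move[2]->L => RRLLLL INVALID (collision), skipped
Fold 3: move[4]->U => RRULUL VALID
Fold 4: move[1]->D => RDULUL INVALID (collision), skipped

Answer: XXVX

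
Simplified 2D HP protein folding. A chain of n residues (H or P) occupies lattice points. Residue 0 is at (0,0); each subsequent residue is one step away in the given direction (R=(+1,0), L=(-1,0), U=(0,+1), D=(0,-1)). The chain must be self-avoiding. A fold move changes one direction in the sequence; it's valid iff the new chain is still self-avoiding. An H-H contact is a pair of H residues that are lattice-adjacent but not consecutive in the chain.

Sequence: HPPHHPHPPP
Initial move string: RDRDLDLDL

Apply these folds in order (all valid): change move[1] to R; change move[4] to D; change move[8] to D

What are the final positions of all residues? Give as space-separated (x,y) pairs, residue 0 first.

Initial moves: RDRDLDLDL
Fold: move[1]->R => RRRDLDLDL (positions: [(0, 0), (1, 0), (2, 0), (3, 0), (3, -1), (2, -1), (2, -2), (1, -2), (1, -3), (0, -3)])
Fold: move[4]->D => RRRDDDLDL (positions: [(0, 0), (1, 0), (2, 0), (3, 0), (3, -1), (3, -2), (3, -3), (2, -3), (2, -4), (1, -4)])
Fold: move[8]->D => RRRDDDLDD (positions: [(0, 0), (1, 0), (2, 0), (3, 0), (3, -1), (3, -2), (3, -3), (2, -3), (2, -4), (2, -5)])

Answer: (0,0) (1,0) (2,0) (3,0) (3,-1) (3,-2) (3,-3) (2,-3) (2,-4) (2,-5)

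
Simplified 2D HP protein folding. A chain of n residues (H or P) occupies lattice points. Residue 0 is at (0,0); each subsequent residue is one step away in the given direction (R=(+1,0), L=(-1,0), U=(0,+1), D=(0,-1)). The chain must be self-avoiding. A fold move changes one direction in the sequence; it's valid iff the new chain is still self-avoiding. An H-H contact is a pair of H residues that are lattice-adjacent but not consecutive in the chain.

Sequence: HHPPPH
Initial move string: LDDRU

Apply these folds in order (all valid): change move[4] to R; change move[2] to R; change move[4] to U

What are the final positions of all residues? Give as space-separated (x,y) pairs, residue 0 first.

Initial moves: LDDRU
Fold: move[4]->R => LDDRR (positions: [(0, 0), (-1, 0), (-1, -1), (-1, -2), (0, -2), (1, -2)])
Fold: move[2]->R => LDRRR (positions: [(0, 0), (-1, 0), (-1, -1), (0, -1), (1, -1), (2, -1)])
Fold: move[4]->U => LDRRU (positions: [(0, 0), (-1, 0), (-1, -1), (0, -1), (1, -1), (1, 0)])

Answer: (0,0) (-1,0) (-1,-1) (0,-1) (1,-1) (1,0)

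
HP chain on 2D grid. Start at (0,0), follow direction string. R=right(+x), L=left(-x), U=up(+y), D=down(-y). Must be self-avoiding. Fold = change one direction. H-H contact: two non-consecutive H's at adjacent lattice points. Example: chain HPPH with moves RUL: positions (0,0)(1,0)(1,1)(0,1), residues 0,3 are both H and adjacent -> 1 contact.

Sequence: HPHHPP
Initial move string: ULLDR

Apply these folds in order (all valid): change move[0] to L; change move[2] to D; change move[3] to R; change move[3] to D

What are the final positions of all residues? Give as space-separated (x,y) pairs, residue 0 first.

Answer: (0,0) (-1,0) (-2,0) (-2,-1) (-2,-2) (-1,-2)

Derivation:
Initial moves: ULLDR
Fold: move[0]->L => LLLDR (positions: [(0, 0), (-1, 0), (-2, 0), (-3, 0), (-3, -1), (-2, -1)])
Fold: move[2]->D => LLDDR (positions: [(0, 0), (-1, 0), (-2, 0), (-2, -1), (-2, -2), (-1, -2)])
Fold: move[3]->R => LLDRR (positions: [(0, 0), (-1, 0), (-2, 0), (-2, -1), (-1, -1), (0, -1)])
Fold: move[3]->D => LLDDR (positions: [(0, 0), (-1, 0), (-2, 0), (-2, -1), (-2, -2), (-1, -2)])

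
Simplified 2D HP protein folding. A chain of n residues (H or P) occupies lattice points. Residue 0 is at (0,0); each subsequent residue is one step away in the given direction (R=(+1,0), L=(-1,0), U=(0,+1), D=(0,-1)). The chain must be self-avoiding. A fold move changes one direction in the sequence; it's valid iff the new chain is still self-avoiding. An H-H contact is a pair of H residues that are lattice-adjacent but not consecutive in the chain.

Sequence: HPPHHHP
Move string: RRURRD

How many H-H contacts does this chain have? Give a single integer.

Positions: [(0, 0), (1, 0), (2, 0), (2, 1), (3, 1), (4, 1), (4, 0)]
No H-H contacts found.

Answer: 0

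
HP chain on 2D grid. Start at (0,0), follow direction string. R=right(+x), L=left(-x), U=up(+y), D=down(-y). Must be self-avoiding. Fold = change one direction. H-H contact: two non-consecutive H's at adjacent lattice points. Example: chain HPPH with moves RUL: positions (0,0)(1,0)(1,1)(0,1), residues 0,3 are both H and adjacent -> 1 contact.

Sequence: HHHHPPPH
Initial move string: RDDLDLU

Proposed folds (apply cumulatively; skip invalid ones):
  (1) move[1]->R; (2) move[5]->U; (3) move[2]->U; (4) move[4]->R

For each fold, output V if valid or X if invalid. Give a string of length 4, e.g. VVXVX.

Initial: RDDLDLU -> [(0, 0), (1, 0), (1, -1), (1, -2), (0, -2), (0, -3), (-1, -3), (-1, -2)]
Fold 1: move[1]->R => RRDLDLU VALID
Fold 2: move[5]->U => RRDLDUU INVALID (collision), skipped
Fold 3: move[2]->U => RRULDLU INVALID (collision), skipped
Fold 4: move[4]->R => RRDLRLU INVALID (collision), skipped

Answer: VXXX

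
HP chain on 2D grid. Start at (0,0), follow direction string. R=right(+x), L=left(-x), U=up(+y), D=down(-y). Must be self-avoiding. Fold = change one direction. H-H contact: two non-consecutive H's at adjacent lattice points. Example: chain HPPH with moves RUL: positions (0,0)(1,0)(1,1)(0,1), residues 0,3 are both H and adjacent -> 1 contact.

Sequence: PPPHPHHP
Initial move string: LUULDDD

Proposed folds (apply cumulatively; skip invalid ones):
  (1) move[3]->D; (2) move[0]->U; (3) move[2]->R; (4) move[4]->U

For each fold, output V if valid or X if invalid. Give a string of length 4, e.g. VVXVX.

Answer: XVXX

Derivation:
Initial: LUULDDD -> [(0, 0), (-1, 0), (-1, 1), (-1, 2), (-2, 2), (-2, 1), (-2, 0), (-2, -1)]
Fold 1: move[3]->D => LUUDDDD INVALID (collision), skipped
Fold 2: move[0]->U => UUULDDD VALID
Fold 3: move[2]->R => UURLDDD INVALID (collision), skipped
Fold 4: move[4]->U => UUULUDD INVALID (collision), skipped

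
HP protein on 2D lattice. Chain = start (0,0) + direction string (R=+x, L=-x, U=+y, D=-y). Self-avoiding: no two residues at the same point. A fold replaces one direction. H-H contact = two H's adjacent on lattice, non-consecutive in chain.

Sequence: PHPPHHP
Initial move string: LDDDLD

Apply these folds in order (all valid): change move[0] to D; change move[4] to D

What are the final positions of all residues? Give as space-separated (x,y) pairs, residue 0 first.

Initial moves: LDDDLD
Fold: move[0]->D => DDDDLD (positions: [(0, 0), (0, -1), (0, -2), (0, -3), (0, -4), (-1, -4), (-1, -5)])
Fold: move[4]->D => DDDDDD (positions: [(0, 0), (0, -1), (0, -2), (0, -3), (0, -4), (0, -5), (0, -6)])

Answer: (0,0) (0,-1) (0,-2) (0,-3) (0,-4) (0,-5) (0,-6)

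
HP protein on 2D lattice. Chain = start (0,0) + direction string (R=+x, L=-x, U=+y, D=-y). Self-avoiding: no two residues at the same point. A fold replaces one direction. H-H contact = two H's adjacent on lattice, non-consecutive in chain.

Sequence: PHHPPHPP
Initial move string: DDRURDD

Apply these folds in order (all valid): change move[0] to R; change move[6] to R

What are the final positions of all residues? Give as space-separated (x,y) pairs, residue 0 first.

Initial moves: DDRURDD
Fold: move[0]->R => RDRURDD (positions: [(0, 0), (1, 0), (1, -1), (2, -1), (2, 0), (3, 0), (3, -1), (3, -2)])
Fold: move[6]->R => RDRURDR (positions: [(0, 0), (1, 0), (1, -1), (2, -1), (2, 0), (3, 0), (3, -1), (4, -1)])

Answer: (0,0) (1,0) (1,-1) (2,-1) (2,0) (3,0) (3,-1) (4,-1)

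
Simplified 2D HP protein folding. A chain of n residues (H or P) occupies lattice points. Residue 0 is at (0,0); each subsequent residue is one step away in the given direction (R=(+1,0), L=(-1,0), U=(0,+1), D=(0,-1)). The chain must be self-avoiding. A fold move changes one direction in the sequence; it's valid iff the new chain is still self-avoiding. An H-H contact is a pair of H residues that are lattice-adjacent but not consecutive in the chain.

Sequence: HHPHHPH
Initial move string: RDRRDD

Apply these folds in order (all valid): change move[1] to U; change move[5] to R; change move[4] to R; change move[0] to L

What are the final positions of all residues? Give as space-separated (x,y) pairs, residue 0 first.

Initial moves: RDRRDD
Fold: move[1]->U => RURRDD (positions: [(0, 0), (1, 0), (1, 1), (2, 1), (3, 1), (3, 0), (3, -1)])
Fold: move[5]->R => RURRDR (positions: [(0, 0), (1, 0), (1, 1), (2, 1), (3, 1), (3, 0), (4, 0)])
Fold: move[4]->R => RURRRR (positions: [(0, 0), (1, 0), (1, 1), (2, 1), (3, 1), (4, 1), (5, 1)])
Fold: move[0]->L => LURRRR (positions: [(0, 0), (-1, 0), (-1, 1), (0, 1), (1, 1), (2, 1), (3, 1)])

Answer: (0,0) (-1,0) (-1,1) (0,1) (1,1) (2,1) (3,1)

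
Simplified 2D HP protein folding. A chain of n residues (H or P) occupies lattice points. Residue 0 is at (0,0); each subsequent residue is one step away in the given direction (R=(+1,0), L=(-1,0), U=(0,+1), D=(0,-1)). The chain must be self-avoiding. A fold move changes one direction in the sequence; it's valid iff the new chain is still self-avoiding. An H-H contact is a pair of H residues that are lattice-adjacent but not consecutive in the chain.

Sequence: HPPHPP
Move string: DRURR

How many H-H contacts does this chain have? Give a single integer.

Answer: 1

Derivation:
Positions: [(0, 0), (0, -1), (1, -1), (1, 0), (2, 0), (3, 0)]
H-H contact: residue 0 @(0,0) - residue 3 @(1, 0)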